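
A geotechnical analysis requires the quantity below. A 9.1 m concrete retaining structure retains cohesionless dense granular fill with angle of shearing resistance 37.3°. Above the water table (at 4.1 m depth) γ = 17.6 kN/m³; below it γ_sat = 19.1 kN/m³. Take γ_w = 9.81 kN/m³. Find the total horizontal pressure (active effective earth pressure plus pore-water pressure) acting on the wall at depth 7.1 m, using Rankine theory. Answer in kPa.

54.0 kPa

K_a = (1 − sin φ)/(1 + sin φ) = 0.2453.
γ' = 19.1 − 9.81 = 9.290 kN/m³.
Effective vertical stress at 7.1 m: σ'_v = 17.6×4.1 + 9.290×3.00 = 100.0 kPa.
σ'_h = K_a σ'_v = 0.2453 × 100.0 = 24.54 kPa; u = γ_w × 3.00 = 29.43 kPa.
Total σ_h = 24.54 + 29.43 = 53.97 kPa.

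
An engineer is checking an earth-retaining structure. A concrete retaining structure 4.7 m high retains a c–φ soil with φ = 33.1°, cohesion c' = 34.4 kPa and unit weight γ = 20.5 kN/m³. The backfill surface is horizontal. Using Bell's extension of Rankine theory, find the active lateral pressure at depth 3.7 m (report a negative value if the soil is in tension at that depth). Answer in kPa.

K_a = (1 − sin φ)/(1 + sin φ) = 0.2936.
σ_a = K_a γ z − 2c√K_a = 0.2936×20.5×3.7 − 2×34.4×0.5418 = -15.01 kPa.

-15.0 kPa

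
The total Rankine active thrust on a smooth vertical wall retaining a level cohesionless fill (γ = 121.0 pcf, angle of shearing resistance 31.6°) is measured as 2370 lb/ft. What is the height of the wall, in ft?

11.2 ft

K_a = 0.3123. P_a = ½ K_a γ H² ⇒ H = √(2P_a/(K_a γ)).
H = √(2×2370/(0.3123×121.0)) = 11.20 ft.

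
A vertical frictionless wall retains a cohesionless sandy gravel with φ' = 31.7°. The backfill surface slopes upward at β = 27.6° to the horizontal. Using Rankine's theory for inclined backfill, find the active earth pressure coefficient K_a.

0.499

K_a = cos β · (cos β − √(cos²β − cos²φ)) / (cos β + √(cos²β − cos²φ)).
cos β = 0.8862, cos φ = 0.8508, √(cos²β − cos²φ) = 0.2479.
K_a = 0.8862 × (0.8862 − 0.2479)/(0.8862 + 0.2479) = 0.4987.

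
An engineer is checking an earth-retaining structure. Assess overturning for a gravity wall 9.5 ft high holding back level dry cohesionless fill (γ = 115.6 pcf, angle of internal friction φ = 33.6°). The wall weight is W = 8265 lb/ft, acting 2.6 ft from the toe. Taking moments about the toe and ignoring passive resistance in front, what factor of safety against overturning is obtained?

4.52

K_a = tan²(45° − 33.6°/2) = 0.2875.
P_a = ½K_aγH² = 0.5×0.2875×115.6×9.5² = 1500 lb/ft, acting at H/3 = 3.167 ft above the base.
Overturning moment M_o = P_a × H/3 = 1500 × 3.167 = 4749.
Resisting moment M_r = W × 2.6 = 8265 × 2.6 = 21490.
FS_overturning = M_r/M_o = 21490/4749 = 4.525.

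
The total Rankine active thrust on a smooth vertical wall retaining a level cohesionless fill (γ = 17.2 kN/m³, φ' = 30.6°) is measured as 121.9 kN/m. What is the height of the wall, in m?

K_a = 0.3253. P_a = ½ K_a γ H² ⇒ H = √(2P_a/(K_a γ)).
H = √(2×121.9/(0.3253×17.2)) = 6.601 m.

6.60 m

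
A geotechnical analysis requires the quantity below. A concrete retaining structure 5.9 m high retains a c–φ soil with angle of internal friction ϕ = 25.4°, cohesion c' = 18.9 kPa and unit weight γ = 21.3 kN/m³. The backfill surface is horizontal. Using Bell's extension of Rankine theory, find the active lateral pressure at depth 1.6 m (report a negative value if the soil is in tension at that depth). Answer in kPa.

K_a = (1 − sin φ)/(1 + sin φ) = 0.3996.
σ_a = K_a γ z − 2c√K_a = 0.3996×21.3×1.6 − 2×18.9×0.6322 = -10.28 kPa.

-10.3 kPa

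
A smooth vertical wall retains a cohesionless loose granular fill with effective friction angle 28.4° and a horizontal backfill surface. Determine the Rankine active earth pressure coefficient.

K_a = tan²(45° − φ/2) = tan²(30.80°) = 0.3554.

0.355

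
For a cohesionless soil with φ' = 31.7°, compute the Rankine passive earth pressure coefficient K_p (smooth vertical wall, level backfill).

K_p = (1 + sin φ)/(1 − sin φ) = tan²(45° + 31.7°/2) = 3.215.

3.21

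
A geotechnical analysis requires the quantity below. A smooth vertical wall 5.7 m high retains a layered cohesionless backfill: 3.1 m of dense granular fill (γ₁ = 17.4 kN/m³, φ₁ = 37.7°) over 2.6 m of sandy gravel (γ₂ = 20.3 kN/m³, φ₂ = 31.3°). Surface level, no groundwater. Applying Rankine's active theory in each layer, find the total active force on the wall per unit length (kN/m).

86.2 kN/m

K_a1 = tan²(45°−37.7°/2) = 0.2411; K_a2 = tan²(45°−31.3°/2) = 0.3162.
Layer 1: σ at base = K_a1 γ₁ h₁ = 13.00 kPa; P₁ = ½×13.00×3.1 = 20.15.
Layer 2: σ_v at top = γ₁h₁ = 53.94; σ_h top = K_a2×53.94 = 17.06; σ_h base = K_a2×(53.94+20.3×2.6) = 33.75.
P₂ = ½(17.06+33.75)×2.6 = 66.04. Total P_a = 20.15+66.04 = 86.20 kN/m.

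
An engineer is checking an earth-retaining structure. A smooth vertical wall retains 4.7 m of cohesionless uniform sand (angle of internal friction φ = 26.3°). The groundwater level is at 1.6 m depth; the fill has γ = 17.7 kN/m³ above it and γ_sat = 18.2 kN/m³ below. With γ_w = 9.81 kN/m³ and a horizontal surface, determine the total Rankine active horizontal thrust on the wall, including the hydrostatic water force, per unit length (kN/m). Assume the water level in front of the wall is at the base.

K_a = tan²(45° − φ/2) = 0.3859.
γ' = 18.2 − 9.81 = 8.390 kN/m³. Depth below WT = 3.1 m.
σ'_h at WT = K_a γ d_w = 10.93 kPa; at base = 10.93 + K_a γ' × 3.1 = 20.97 kPa.
P₁ (0–1.6 m) = ½×10.93×1.6 = 8.744. P₂ (1.6–4.7 m) = ½(10.93+20.97)×3.1 = 49.44.
P_w = ½ γ_w h₂² = 0.5×9.81×3.1² = 47.14. Total = 8.744+49.44+47.14 = 105.3 kN/m.

105 kN/m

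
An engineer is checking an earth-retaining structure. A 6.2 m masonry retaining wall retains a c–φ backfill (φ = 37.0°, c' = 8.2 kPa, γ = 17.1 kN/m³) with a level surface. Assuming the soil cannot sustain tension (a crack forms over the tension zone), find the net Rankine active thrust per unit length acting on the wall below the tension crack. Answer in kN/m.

38.9 kN/m

K_a = 0.2486; √K_a = 0.4986.
Tension-crack depth z_c = 2c/(γ√K_a) = 2×8.2/(17.1×0.4986) = 1.924 m.
σ_a at base = K_a γ H − 2c√K_a = 0.2486×17.1×6.2 − 2×8.2×0.4986 = 18.18 kPa.
P_a = ½ × 18.18 × (H − z_c) = 0.5×18.18×4.276 = 38.87 kN/m.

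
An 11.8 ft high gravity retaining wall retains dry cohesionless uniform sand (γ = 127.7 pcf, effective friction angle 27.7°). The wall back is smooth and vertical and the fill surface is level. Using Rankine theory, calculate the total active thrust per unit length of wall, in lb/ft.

3250 lb/ft

K_a = tan²(45° − φ/2) = 0.3653.
P_a = ½ K_a γ H² = 0.5 × 0.3653 × 127.7 × 11.8² = 3248 lb/ft.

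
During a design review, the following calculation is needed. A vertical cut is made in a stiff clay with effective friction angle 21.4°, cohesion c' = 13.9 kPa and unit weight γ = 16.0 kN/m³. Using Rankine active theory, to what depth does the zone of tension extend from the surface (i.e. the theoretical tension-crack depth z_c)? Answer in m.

2.55 m

K_a = tan²(45° − 21.4°/2) = 0.4653; √K_a = 0.6822.
The active pressure is zero where K_a γ z = 2c√K_a, so z_c = 2c/(γ√K_a) = 2×13.9/(16.0×0.6822) = 2.547 m.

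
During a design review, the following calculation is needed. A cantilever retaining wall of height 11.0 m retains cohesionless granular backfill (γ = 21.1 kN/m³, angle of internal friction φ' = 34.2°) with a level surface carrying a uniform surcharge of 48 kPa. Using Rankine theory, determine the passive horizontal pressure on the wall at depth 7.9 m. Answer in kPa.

K_p = (1 + sin φ)/(1 − sin φ) = 3.567.
σ_v = γz + q = 21.1 × 7.9 + 48 = 214.7 kPa.
σ_h = K_p σ_v = 3.567 × 214.7 = 765.8 kPa.

766 kPa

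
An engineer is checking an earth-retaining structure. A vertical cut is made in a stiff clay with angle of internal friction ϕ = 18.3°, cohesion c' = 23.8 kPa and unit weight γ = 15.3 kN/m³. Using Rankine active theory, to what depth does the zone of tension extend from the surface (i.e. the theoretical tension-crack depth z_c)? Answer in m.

K_a = tan²(45° − 18.3°/2) = 0.5221; √K_a = 0.7226.
The active pressure is zero where K_a γ z = 2c√K_a, so z_c = 2c/(γ√K_a) = 2×23.8/(15.3×0.7226) = 4.306 m.

4.31 m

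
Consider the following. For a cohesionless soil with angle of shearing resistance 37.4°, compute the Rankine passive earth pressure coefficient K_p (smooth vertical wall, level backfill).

K_p = (1 + sin φ)/(1 − sin φ) = tan²(45° + 37.4°/2) = 4.094.

4.09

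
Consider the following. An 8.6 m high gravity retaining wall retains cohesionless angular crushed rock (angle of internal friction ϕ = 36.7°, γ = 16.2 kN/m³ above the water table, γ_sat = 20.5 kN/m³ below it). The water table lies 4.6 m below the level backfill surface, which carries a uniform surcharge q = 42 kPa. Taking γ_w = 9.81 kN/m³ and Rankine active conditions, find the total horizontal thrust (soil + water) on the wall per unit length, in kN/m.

309 kN/m

K_a = tan²(45° − φ/2) = 0.2519.
γ' = 20.5 − 9.81 = 10.69 kN/m³. h₂ = H − d_w = 4.0 m.
σ'_h: at surface K_a·q = 10.58; at WT K_a(q+γd_w) = 29.35; at base K_a(q+γd_w+γ'h₂) = 40.12 kPa.
P₁ = ½(10.58+29.35)×4.6 = 91.83; P₂ = ½(29.35+40.12)×4.0 = 138.9; P_w = ½γ_w h₂² = 78.48.
Total = 91.83+138.9+78.48 = 309.2 kN/m.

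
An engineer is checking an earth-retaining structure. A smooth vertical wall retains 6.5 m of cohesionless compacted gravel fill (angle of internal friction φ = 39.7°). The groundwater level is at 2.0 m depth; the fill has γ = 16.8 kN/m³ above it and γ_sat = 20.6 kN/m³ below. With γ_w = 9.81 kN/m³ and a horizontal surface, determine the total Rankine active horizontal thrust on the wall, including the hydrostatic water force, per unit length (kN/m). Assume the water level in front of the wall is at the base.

164 kN/m

K_a = tan²(45° − φ/2) = 0.2204.
γ' = 20.6 − 9.81 = 10.79 kN/m³. Depth below WT = 4.5 m.
σ'_h at WT = K_a γ d_w = 7.406 kPa; at base = 7.406 + K_a γ' × 4.5 = 18.11 kPa.
P₁ (0–2.0 m) = ½×7.406×2.0 = 7.406. P₂ (2.0–6.5 m) = ½(7.406+18.11)×4.5 = 57.41.
P_w = ½ γ_w h₂² = 0.5×9.81×4.5² = 99.33. Total = 7.406+57.41+99.33 = 164.1 kN/m.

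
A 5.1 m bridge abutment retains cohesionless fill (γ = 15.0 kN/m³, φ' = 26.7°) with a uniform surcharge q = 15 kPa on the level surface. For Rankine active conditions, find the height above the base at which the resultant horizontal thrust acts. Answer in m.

K_a = 0.3800.
Triangular part P₁ = ½K_aγH² = 74.12 at H/3 = 1.700 m; rectangular part P₂ = K_a q H = 29.07 at H/2 = 2.550 m.
ȳ = (P₁·1.700 + P₂·2.550)/(P₁+P₂) = 1.939 m.

1.94 m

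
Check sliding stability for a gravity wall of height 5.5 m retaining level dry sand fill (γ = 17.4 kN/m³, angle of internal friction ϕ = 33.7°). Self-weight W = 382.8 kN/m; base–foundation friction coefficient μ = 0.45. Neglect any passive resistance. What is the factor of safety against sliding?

K_a = tan²(45° − 33.7°/2) = 0.2863.
P_a = ½K_aγH² = 0.5×0.2863×17.4×5.5² = 75.35 kN/m, acting at H/3 = 1.833 m above the base.
FS_sliding = μW / P_a = 0.45×382.8 / 75.35 = 2.286.

2.29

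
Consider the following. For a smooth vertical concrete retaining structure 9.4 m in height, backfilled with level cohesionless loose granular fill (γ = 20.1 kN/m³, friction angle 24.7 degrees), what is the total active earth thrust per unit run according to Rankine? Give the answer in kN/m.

K_a = tan²(45° − φ/2) = 0.4106.
P_a = ½ K_a γ H² = 0.5 × 0.4106 × 20.1 × 9.4² = 364.6 kN/m.

365 kN/m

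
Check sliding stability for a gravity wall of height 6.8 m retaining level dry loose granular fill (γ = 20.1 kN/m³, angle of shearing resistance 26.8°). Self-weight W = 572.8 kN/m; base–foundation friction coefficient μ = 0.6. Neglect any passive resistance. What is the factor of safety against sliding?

K_a = tan²(45° − 26.8°/2) = 0.3785.
P_a = ½K_aγH² = 0.5×0.3785×20.1×6.8² = 175.9 kN/m, acting at H/3 = 2.267 m above the base.
FS_sliding = μW / P_a = 0.6×572.8 / 175.9 = 1.954.

1.95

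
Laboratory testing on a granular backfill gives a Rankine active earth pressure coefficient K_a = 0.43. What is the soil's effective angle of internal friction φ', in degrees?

23.5°

K_a = tan²(45° − φ/2) ⇒ 45° − φ/2 = arctan(√0.43) = 33.25°.
φ = 2(45° − 33.25°) = 23.49°.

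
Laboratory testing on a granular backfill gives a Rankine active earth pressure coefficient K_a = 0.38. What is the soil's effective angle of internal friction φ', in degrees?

K_a = tan²(45° − φ/2) ⇒ 45° − φ/2 = arctan(√0.38) = 31.65°.
φ = 2(45° − 31.65°) = 26.70°.

26.7°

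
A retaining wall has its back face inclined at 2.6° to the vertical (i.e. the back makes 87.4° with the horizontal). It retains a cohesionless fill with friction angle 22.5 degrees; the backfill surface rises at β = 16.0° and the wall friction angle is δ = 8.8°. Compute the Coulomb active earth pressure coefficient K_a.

K_a = sin²(α+φ) / [sin²α · sin(α−δ) · (1 + √{sin(φ+δ)sin(φ−β) / (sin(α−δ)sin(α+β))})²].
With α = 87.4°, φ = 22.5°, δ = 8.8°, β = 16.0°: K_a = 0.5800.

0.580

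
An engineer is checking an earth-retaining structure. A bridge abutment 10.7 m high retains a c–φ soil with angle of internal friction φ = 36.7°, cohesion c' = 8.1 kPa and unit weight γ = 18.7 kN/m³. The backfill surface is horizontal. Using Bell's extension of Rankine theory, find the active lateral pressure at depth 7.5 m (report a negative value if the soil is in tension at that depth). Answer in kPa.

K_a = (1 − sin φ)/(1 + sin φ) = 0.2519.
σ_a = K_a γ z − 2c√K_a = 0.2519×18.7×7.5 − 2×8.1×0.5019 = 27.19 kPa.

27.2 kPa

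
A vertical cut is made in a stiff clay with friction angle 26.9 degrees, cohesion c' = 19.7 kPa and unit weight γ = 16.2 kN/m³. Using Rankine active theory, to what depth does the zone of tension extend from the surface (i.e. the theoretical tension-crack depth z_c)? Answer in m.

K_a = tan²(45° − 26.9°/2) = 0.3770; √K_a = 0.6140.
The active pressure is zero where K_a γ z = 2c√K_a, so z_c = 2c/(γ√K_a) = 2×19.7/(16.2×0.6140) = 3.961 m.

3.96 m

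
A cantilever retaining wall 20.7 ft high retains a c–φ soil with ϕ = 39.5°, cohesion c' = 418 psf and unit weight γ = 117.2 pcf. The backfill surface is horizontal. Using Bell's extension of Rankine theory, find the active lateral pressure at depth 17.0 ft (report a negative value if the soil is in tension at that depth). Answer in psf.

48.9 psf

K_a = (1 − sin φ)/(1 + sin φ) = 0.2224.
σ_a = K_a γ z − 2c√K_a = 0.2224×117.2×17.0 − 2×418×0.4716 = 48.90 psf.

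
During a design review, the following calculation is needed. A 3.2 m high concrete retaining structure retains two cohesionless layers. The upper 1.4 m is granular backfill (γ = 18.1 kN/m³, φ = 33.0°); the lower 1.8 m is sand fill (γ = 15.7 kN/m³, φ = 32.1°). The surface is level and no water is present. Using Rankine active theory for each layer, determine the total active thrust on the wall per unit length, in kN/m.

27.0 kN/m

K_a1 = tan²(45°−33.0°/2) = 0.2948; K_a2 = tan²(45°−32.1°/2) = 0.3060.
Layer 1: σ at base = K_a1 γ₁ h₁ = 7.470 kPa; P₁ = ½×7.470×1.4 = 5.229.
Layer 2: σ_v at top = γ₁h₁ = 25.34; σ_h top = K_a2×25.34 = 7.754; σ_h base = K_a2×(25.34+15.7×1.8) = 16.40.
P₂ = ½(7.754+16.40)×1.8 = 21.74. Total P_a = 5.229+21.74 = 26.97 kN/m.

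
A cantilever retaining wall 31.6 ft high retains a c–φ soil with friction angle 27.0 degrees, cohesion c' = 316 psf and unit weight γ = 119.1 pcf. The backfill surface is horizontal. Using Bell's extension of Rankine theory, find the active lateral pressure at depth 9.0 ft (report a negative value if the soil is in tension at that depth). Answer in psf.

K_a = (1 − sin φ)/(1 + sin φ) = 0.3755.
σ_a = K_a γ z − 2c√K_a = 0.3755×119.1×9.0 − 2×316×0.6128 = 15.23 psf.

15.2 psf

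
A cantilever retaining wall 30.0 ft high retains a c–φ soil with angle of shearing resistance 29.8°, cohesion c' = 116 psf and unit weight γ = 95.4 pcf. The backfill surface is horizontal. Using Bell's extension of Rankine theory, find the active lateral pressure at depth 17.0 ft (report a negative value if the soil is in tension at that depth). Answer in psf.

410 psf

K_a = (1 − sin φ)/(1 + sin φ) = 0.3360.
σ_a = K_a γ z − 2c√K_a = 0.3360×95.4×17.0 − 2×116×0.5797 = 410.5 psf.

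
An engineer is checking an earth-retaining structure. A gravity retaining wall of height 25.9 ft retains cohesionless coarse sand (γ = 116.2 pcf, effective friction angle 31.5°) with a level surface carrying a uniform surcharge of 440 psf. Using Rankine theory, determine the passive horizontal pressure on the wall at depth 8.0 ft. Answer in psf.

K_p = (1 + sin φ)/(1 − sin φ) = 3.188.
σ_v = γz + q = 116.2 × 8.0 + 440 = 1370 psf.
σ_h = K_p σ_v = 3.188 × 1370 = 4367 psf.

4370 psf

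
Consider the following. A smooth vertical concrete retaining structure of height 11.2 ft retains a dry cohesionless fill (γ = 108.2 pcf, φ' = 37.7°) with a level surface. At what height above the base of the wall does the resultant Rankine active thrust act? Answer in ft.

K_a = 0.2411.
The pressure distribution is triangular, so the resultant acts at H/3 above the base = 11.2/3 = 3.733 ft.

3.73 ft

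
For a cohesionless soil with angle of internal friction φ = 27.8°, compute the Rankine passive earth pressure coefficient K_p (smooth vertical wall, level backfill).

2.75

K_p = (1 + sin φ)/(1 − sin φ) = tan²(45° + 27.8°/2) = 2.748.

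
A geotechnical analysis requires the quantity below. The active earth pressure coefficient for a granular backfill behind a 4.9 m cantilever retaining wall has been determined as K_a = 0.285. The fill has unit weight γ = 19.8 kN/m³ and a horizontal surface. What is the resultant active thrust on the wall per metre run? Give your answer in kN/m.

67.7 kN/m

P = ½ K_a γ H² = 0.5 × 0.285 × 19.8 × 4.9² = 67.74 kN/m.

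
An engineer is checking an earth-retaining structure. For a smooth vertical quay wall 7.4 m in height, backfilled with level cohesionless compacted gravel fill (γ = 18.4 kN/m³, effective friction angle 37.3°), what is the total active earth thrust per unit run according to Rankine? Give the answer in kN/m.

K_a = tan²(45° − φ/2) = 0.2453.
P_a = ½ K_a γ H² = 0.5 × 0.2453 × 18.4 × 7.4² = 123.6 kN/m.

124 kN/m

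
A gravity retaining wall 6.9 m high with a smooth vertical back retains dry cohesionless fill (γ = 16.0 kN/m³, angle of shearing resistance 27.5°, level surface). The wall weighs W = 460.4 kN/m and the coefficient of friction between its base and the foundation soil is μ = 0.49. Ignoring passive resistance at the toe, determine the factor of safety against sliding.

1.61

K_a = tan²(45° − 27.5°/2) = 0.3682.
P_a = ½K_aγH² = 0.5×0.3682×16.0×6.9² = 140.2 kN/m, acting at H/3 = 2.300 m above the base.
FS_sliding = μW / P_a = 0.49×460.4 / 140.2 = 1.609.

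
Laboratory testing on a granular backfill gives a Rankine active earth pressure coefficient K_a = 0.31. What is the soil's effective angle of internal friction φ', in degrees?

K_a = tan²(45° − φ/2) ⇒ 45° − φ/2 = arctan(√0.31) = 29.11°.
φ = 2(45° − 29.11°) = 31.78°.

31.8°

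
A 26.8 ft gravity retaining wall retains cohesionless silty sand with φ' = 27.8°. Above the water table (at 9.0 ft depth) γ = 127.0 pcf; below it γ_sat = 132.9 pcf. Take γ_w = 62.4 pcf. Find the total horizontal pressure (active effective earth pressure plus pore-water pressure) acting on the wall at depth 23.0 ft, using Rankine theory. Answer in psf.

K_a = (1 − sin φ)/(1 + sin φ) = 0.3639.
γ' = 132.9 − 62.4 = 70.50 pcf.
Effective vertical stress at 23.0 ft: σ'_v = 127.0×9.0 + 70.50×14.0 = 2130 psf.
σ'_h = K_a σ'_v = 0.3639 × 2130 = 775.1 psf; u = γ_w × 14.0 = 873.6 psf.
Total σ_h = 775.1 + 873.6 = 1649 psf.

1650 psf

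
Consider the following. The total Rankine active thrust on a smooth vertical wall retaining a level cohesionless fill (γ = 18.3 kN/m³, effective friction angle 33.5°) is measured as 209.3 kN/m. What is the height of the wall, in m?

8.90 m

K_a = 0.2887. P_a = ½ K_a γ H² ⇒ H = √(2P_a/(K_a γ)).
H = √(2×209.3/(0.2887×18.3)) = 8.901 m.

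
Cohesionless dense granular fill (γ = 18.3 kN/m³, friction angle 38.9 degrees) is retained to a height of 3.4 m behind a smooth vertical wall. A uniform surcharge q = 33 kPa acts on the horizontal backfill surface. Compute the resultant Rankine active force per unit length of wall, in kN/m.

49.8 kN/m

K_a = tan²(45° − φ/2) = 0.2285.
Soil triangle: ½ K_a γ H² = 0.5×0.2285×18.3×3.4² = 24.17 kN/m.
Surcharge rectangle: K_a q H = 0.2285×33×3.4 = 25.64 kN/m.
Total = 24.17 + 25.64 = 49.81 kN/m.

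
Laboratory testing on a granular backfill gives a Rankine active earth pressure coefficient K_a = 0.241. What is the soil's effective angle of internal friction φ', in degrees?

K_a = tan²(45° − φ/2) ⇒ 45° − φ/2 = arctan(√0.241) = 26.15°.
φ = 2(45° − 26.15°) = 37.71°.

37.7°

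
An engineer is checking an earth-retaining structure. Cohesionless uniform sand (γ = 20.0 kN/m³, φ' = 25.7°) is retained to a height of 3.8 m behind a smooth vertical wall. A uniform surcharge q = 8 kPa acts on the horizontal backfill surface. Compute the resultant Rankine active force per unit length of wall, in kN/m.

K_a = tan²(45° − φ/2) = 0.3950.
Soil triangle: ½ K_a γ H² = 0.5×0.3950×20.0×3.8² = 57.04 kN/m.
Surcharge rectangle: K_a q H = 0.3950×8×3.8 = 12.01 kN/m.
Total = 57.04 + 12.01 = 69.05 kN/m.

69.1 kN/m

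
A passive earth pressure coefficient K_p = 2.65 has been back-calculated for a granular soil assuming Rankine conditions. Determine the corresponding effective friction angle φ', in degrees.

K_p = (1+sin φ)/(1−sin φ) ⇒ sin φ = (K_p − 1)/(K_p + 1) = 0.4521.
φ = arcsin(0.4521) = 26.88°.

26.9°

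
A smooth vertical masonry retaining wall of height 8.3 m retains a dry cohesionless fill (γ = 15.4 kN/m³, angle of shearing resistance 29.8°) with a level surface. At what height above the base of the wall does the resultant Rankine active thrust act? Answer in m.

K_a = 0.3360.
The pressure distribution is triangular, so the resultant acts at H/3 above the base = 8.3/3 = 2.767 m.

2.77 m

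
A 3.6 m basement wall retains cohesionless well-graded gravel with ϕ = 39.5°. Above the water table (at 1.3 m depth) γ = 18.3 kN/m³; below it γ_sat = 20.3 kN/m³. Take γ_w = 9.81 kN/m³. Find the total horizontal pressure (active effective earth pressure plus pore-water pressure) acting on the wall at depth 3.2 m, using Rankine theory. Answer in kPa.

K_a = (1 − sin φ)/(1 + sin φ) = 0.2224.
γ' = 20.3 − 9.81 = 10.49 kN/m³.
Effective vertical stress at 3.2 m: σ'_v = 18.3×1.3 + 10.49×1.90 = 43.72 kPa.
σ'_h = K_a σ'_v = 0.2224 × 43.72 = 9.725 kPa; u = γ_w × 1.90 = 18.64 kPa.
Total σ_h = 9.725 + 18.64 = 28.36 kPa.

28.4 kPa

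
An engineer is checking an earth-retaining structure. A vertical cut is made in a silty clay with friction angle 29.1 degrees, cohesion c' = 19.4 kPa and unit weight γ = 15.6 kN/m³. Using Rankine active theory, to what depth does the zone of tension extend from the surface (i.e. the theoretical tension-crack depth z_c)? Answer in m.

K_a = tan²(45° − 29.1°/2) = 0.3456; √K_a = 0.5879.
The active pressure is zero where K_a γ z = 2c√K_a, so z_c = 2c/(γ√K_a) = 2×19.4/(15.6×0.5879) = 4.231 m.

4.23 m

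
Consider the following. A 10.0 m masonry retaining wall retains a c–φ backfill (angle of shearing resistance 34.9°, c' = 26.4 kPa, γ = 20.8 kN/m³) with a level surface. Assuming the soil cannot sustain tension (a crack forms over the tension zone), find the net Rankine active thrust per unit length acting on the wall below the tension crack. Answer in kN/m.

K_a = 0.2721; √K_a = 0.5217.
Tension-crack depth z_c = 2c/(γ√K_a) = 2×26.4/(20.8×0.5217) = 4.866 m.
σ_a at base = K_a γ H − 2c√K_a = 0.2721×20.8×10.0 − 2×26.4×0.5217 = 29.06 kPa.
P_a = ½ × 29.06 × (H − z_c) = 0.5×29.06×5.134 = 74.60 kN/m.

74.6 kN/m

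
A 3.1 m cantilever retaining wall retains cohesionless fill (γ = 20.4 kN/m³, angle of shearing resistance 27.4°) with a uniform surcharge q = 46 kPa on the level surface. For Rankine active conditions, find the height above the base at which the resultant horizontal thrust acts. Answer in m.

1.34 m

K_a = 0.3697.
Triangular part P₁ = ½K_aγH² = 36.24 at H/3 = 1.033 m; rectangular part P₂ = K_a q H = 52.72 at H/2 = 1.550 m.
ȳ = (P₁·1.033 + P₂·1.550)/(P₁+P₂) = 1.340 m.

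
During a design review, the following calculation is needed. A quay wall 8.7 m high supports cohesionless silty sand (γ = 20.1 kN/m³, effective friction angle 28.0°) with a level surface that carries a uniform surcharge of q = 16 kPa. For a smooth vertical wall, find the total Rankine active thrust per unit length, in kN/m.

K_a = tan²(45° − φ/2) = 0.3610.
Soil triangle: ½ K_a γ H² = 0.5×0.3610×20.1×8.7² = 274.6 kN/m.
Surcharge rectangle: K_a q H = 0.3610×16×8.7 = 50.26 kN/m.
Total = 274.6 + 50.26 = 324.9 kN/m.

325 kN/m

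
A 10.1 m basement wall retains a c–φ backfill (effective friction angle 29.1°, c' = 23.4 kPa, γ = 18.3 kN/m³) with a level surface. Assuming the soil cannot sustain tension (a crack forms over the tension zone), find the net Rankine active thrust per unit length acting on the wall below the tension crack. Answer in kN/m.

105 kN/m

K_a = 0.3456; √K_a = 0.5879.
Tension-crack depth z_c = 2c/(γ√K_a) = 2×23.4/(18.3×0.5879) = 4.350 m.
σ_a at base = K_a γ H − 2c√K_a = 0.3456×18.3×10.1 − 2×23.4×0.5879 = 36.36 kPa.
P_a = ½ × 36.36 × (H − z_c) = 0.5×36.36×5.750 = 104.5 kN/m.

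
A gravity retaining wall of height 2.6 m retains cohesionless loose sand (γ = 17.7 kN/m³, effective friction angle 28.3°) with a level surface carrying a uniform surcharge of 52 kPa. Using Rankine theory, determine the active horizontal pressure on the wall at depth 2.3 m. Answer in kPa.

K_a = (1 − sin φ)/(1 + sin φ) = 0.3568.
σ_v = γz + q = 17.7 × 2.3 + 52 = 92.71 kPa.
σ_h = K_a σ_v = 0.3568 × 92.71 = 33.08 kPa.

33.1 kPa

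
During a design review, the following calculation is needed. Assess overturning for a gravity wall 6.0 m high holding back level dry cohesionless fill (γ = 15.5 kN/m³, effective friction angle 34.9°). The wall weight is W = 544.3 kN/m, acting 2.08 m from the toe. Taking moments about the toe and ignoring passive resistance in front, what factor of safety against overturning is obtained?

7.46

K_a = tan²(45° − 34.9°/2) = 0.2721.
P_a = ½K_aγH² = 0.5×0.2721×15.5×6.0² = 75.93 kN/m, acting at H/3 = 2.000 m above the base.
Overturning moment M_o = P_a × H/3 = 75.93 × 2.000 = 151.9.
Resisting moment M_r = W × 2.08 = 544.3 × 2.08 = 1132.
FS_overturning = M_r/M_o = 1132/151.9 = 7.455.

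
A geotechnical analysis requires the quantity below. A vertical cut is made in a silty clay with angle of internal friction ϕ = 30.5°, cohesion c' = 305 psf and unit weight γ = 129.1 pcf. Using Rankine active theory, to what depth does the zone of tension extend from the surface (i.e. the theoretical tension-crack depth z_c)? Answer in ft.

8.27 ft

K_a = tan²(45° − 30.5°/2) = 0.3267; √K_a = 0.5715.
The active pressure is zero where K_a γ z = 2c√K_a, so z_c = 2c/(γ√K_a) = 2×305/(129.1×0.5715) = 8.267 ft.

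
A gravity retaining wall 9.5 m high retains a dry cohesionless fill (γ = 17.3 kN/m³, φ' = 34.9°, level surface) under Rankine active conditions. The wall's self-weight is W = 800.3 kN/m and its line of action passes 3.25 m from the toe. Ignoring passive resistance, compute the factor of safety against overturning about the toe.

K_a = tan²(45° − 34.9°/2) = 0.2721.
P_a = ½K_aγH² = 0.5×0.2721×17.3×9.5² = 212.5 kN/m, acting at H/3 = 3.167 m above the base.
Overturning moment M_o = P_a × H/3 = 212.5 × 3.167 = 672.8.
Resisting moment M_r = W × 3.25 = 800.3 × 3.25 = 2601.
FS_overturning = M_r/M_o = 2601/672.8 = 3.866.

3.87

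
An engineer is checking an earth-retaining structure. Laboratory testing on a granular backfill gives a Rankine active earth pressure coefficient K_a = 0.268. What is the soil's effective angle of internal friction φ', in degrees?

35.3°

K_a = tan²(45° − φ/2) ⇒ 45° − φ/2 = arctan(√0.268) = 27.37°.
φ = 2(45° − 27.37°) = 35.26°.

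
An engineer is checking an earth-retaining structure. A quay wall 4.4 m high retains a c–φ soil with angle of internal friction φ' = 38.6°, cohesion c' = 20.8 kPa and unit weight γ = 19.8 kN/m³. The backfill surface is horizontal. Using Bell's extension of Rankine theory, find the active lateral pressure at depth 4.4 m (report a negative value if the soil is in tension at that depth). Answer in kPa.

K_a = (1 − sin φ)/(1 + sin φ) = 0.2316.
σ_a = K_a γ z − 2c√K_a = 0.2316×19.8×4.4 − 2×20.8×0.4813 = 0.1579 kPa.

0.158 kPa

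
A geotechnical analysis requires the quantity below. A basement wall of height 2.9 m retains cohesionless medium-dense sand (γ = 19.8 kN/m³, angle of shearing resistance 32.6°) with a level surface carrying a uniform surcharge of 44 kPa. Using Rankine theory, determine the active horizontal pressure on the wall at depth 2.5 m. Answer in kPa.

K_a = (1 − sin φ)/(1 + sin φ) = 0.2997.
σ_v = γz + q = 19.8 × 2.5 + 44 = 93.50 kPa.
σ_h = K_a σ_v = 0.2997 × 93.50 = 28.03 kPa.

28.0 kPa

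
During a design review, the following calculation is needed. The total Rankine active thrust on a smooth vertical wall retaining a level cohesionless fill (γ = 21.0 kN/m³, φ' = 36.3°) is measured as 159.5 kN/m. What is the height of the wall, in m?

7.70 m

K_a = 0.2563. P_a = ½ K_a γ H² ⇒ H = √(2P_a/(K_a γ)).
H = √(2×159.5/(0.2563×21.0)) = 7.699 m.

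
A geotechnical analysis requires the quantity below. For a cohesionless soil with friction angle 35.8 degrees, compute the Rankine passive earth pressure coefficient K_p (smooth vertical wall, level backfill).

K_p = (1 + sin φ)/(1 − sin φ) = tan²(45° + 35.8°/2) = 3.819.

3.82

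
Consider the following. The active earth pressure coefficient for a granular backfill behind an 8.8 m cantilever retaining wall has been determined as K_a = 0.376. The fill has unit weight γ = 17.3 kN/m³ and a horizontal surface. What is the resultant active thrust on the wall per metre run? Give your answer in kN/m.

252 kN/m

P = ½ K_a γ H² = 0.5 × 0.376 × 17.3 × 8.8² = 251.9 kN/m.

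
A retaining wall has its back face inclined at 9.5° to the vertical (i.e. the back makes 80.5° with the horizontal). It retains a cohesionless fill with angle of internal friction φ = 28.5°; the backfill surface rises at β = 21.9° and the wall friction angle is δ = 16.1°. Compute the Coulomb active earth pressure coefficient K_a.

0.601

K_a = sin²(α+φ) / [sin²α · sin(α−δ) · (1 + √{sin(φ+δ)sin(φ−β) / (sin(α−δ)sin(α+β))})²].
With α = 80.5°, φ = 28.5°, δ = 16.1°, β = 21.9°: K_a = 0.6005.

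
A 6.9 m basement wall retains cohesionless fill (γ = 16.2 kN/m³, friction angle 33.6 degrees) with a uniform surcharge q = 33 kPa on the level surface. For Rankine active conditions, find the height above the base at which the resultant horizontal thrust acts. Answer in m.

K_a = 0.2875.
Triangular part P₁ = ½K_aγH² = 110.9 at H/3 = 2.300 m; rectangular part P₂ = K_a q H = 65.46 at H/2 = 3.450 m.
ȳ = (P₁·2.300 + P₂·3.450)/(P₁+P₂) = 2.727 m.

2.73 m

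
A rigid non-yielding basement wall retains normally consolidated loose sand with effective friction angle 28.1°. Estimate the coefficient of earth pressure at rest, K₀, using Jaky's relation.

K₀ = 1 − sin φ' = 1 − sin 28.1° = 0.5290.

0.529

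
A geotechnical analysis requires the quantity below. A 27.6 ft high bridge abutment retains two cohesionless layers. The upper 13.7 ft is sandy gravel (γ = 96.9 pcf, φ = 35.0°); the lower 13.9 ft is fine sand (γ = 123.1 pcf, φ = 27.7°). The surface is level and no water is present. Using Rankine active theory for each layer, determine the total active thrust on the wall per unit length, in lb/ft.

13600 lb/ft

K_a1 = tan²(45°−35.0°/2) = 0.2710; K_a2 = tan²(45°−27.7°/2) = 0.3653.
Layer 1: σ at base = K_a1 γ₁ h₁ = 359.7 psf; P₁ = ½×359.7×13.7 = 2464.
Layer 2: σ_v at top = γ₁h₁ = 1328; σ_h top = K_a2×1328 = 485.0; σ_h base = K_a2×(1328+123.1×13.9) = 1110.
P₂ = ½(485.0+1110)×13.9 = 11090. Total P_a = 2464+11090 = 13550 lb/ft.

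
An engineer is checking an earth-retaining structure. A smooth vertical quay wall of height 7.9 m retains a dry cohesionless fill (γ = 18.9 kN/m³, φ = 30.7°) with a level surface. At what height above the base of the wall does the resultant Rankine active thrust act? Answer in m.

K_a = 0.3240.
The pressure distribution is triangular, so the resultant acts at H/3 above the base = 7.9/3 = 2.633 m.

2.63 m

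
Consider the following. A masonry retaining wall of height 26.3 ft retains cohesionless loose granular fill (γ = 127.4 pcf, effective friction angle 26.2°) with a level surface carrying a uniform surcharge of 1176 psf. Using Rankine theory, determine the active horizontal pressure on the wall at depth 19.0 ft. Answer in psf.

1390 psf

K_a = (1 − sin φ)/(1 + sin φ) = 0.3874.
σ_v = γz + q = 127.4 × 19.0 + 1176 = 3597 psf.
σ_h = K_a σ_v = 0.3874 × 3597 = 1393 psf.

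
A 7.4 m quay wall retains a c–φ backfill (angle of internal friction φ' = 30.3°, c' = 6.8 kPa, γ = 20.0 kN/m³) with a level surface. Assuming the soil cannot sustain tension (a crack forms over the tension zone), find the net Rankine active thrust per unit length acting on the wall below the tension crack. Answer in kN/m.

K_a = 0.3293; √K_a = 0.5739.
Tension-crack depth z_c = 2c/(γ√K_a) = 2×6.8/(20.0×0.5739) = 1.185 m.
σ_a at base = K_a γ H − 2c√K_a = 0.3293×20.0×7.4 − 2×6.8×0.5739 = 40.93 kPa.
P_a = ½ × 40.93 × (H − z_c) = 0.5×40.93×6.215 = 127.2 kN/m.

127 kN/m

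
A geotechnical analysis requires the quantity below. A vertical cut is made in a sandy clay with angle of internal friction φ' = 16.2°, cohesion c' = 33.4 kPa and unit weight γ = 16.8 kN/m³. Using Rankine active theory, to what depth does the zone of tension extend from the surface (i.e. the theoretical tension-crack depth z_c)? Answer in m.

5.30 m

K_a = tan²(45° − 16.2°/2) = 0.5637; √K_a = 0.7508.
The active pressure is zero where K_a γ z = 2c√K_a, so z_c = 2c/(γ√K_a) = 2×33.4/(16.8×0.7508) = 5.296 m.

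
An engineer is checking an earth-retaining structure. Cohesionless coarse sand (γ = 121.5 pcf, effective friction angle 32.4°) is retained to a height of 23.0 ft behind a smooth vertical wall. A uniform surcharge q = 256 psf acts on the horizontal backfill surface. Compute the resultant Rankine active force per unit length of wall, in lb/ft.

11500 lb/ft

K_a = tan²(45° − φ/2) = 0.3022.
Soil triangle: ½ K_a γ H² = 0.5×0.3022×121.5×23.0² = 9713 lb/ft.
Surcharge rectangle: K_a q H = 0.3022×256×23.0 = 1780 lb/ft.
Total = 9713 + 1780 = 11490 lb/ft.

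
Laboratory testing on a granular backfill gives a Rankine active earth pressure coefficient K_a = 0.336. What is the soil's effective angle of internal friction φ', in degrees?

29.8°

K_a = tan²(45° − φ/2) ⇒ 45° − φ/2 = arctan(√0.336) = 30.10°.
φ = 2(45° − 30.10°) = 29.80°.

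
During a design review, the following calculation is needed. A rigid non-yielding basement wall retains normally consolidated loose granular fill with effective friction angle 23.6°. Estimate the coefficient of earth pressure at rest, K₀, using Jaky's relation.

K₀ = 1 − sin φ' = 1 − sin 23.6° = 0.5997.

0.600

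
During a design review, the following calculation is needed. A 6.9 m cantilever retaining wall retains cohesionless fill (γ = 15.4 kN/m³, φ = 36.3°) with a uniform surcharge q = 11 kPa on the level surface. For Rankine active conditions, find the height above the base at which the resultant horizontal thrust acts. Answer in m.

K_a = 0.2563.
Triangular part P₁ = ½K_aγH² = 93.95 at H/3 = 2.300 m; rectangular part P₂ = K_a q H = 19.45 at H/2 = 3.450 m.
ȳ = (P₁·2.300 + P₂·3.450)/(P₁+P₂) = 2.497 m.

2.50 m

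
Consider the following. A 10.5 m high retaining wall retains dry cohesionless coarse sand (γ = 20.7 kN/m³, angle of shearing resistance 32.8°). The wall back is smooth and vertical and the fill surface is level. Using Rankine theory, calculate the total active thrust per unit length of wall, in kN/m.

K_a = tan²(45° − φ/2) = 0.2973.
P_a = ½ K_a γ H² = 0.5 × 0.2973 × 20.7 × 10.5² = 339.2 kN/m.

339 kN/m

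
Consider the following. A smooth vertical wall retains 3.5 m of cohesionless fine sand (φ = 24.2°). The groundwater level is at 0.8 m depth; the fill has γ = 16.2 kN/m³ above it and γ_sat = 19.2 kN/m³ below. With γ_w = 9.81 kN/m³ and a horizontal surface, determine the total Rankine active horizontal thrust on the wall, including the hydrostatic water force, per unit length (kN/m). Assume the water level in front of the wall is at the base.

66.9 kN/m

K_a = tan²(45° − φ/2) = 0.4185.
γ' = 19.2 − 9.81 = 9.390 kN/m³. Depth below WT = 2.7 m.
σ'_h at WT = K_a γ d_w = 5.424 kPa; at base = 5.424 + K_a γ' × 2.7 = 16.03 kPa.
P₁ (0–0.8 m) = ½×5.424×0.8 = 2.170. P₂ (0.8–3.5 m) = ½(5.424+16.03)×2.7 = 28.97.
P_w = ½ γ_w h₂² = 0.5×9.81×2.7² = 35.76. Total = 2.170+28.97+35.76 = 66.90 kN/m.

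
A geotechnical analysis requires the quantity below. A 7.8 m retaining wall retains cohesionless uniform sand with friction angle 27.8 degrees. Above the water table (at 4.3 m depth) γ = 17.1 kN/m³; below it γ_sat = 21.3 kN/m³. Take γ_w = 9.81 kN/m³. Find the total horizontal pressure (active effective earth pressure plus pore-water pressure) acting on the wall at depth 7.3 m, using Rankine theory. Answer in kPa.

K_a = (1 − sin φ)/(1 + sin φ) = 0.3639.
γ' = 21.3 − 9.81 = 11.49 kN/m³.
Effective vertical stress at 7.3 m: σ'_v = 17.1×4.3 + 11.49×3.00 = 108.0 kPa.
σ'_h = K_a σ'_v = 0.3639 × 108.0 = 39.30 kPa; u = γ_w × 3.00 = 29.43 kPa.
Total σ_h = 39.30 + 29.43 = 68.73 kPa.

68.7 kPa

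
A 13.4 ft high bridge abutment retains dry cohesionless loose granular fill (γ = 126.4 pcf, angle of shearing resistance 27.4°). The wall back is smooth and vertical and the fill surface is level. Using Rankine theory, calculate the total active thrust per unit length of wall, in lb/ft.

4200 lb/ft

K_a = tan²(45° − φ/2) = 0.3697.
P_a = ½ K_a γ H² = 0.5 × 0.3697 × 126.4 × 13.4² = 4195 lb/ft.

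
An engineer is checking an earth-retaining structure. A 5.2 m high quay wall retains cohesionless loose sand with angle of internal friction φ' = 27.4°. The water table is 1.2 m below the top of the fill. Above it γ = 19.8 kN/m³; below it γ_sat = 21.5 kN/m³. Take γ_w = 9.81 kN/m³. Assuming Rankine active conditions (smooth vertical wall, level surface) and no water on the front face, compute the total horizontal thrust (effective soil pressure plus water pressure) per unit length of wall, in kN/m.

K_a = tan²(45° − φ/2) = 0.3697.
γ' = 21.5 − 9.81 = 11.69 kN/m³. Depth below WT = 4.0 m.
σ'_h at WT = K_a γ d_w = 8.783 kPa; at base = 8.783 + K_a γ' × 4.0 = 26.07 kPa.
P₁ (0–1.2 m) = ½×8.783×1.2 = 5.270. P₂ (1.2–5.2 m) = ½(8.783+26.07)×4.0 = 69.71.
P_w = ½ γ_w h₂² = 0.5×9.81×4.0² = 78.48. Total = 5.270+69.71+78.48 = 153.5 kN/m.

153 kN/m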